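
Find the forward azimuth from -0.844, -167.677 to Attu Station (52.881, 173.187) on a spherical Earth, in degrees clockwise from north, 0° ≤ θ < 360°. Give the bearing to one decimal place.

346.2°

Δλ = 173.187 − -167.677 = 340.864°; wrapped into (−180°, 180°]: -19.136°.
θ = atan2( sin Δλ · cos φ₂ , cos φ₁ · sin φ₂ − sin φ₁ · cos φ₂ · cos Δλ )
  = atan2(-0.19783, 0.80570) = -13.795° → normalised to [0°, 360°): 346.205°.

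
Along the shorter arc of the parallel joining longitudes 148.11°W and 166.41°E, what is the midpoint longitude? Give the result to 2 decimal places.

Signed shortest Δλ from -148.11° to +166.41° is -45.48°.
Midpoint longitude = -148.11° + (-45.48°)/2 = -148.11° − 22.74° = -170.85°.
(The naïve average (-148.11 + +166.41)/2 = 9.15° is on the wrong side of the globe.)

170.85°W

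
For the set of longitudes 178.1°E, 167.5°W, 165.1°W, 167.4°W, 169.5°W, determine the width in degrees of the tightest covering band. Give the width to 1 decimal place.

16.8°

Sort the longitudes: -169.5°, -167.5°, -167.4°, -165.1°, +178.1°.
Eastward gaps between consecutive values (wrapping around): 2.0°, 0.1°, 2.3°, 343.2°, 12.4°.
Largest gap = 343.2° ⇒ minimal covering band is its complement: 360° − 343.2° = 16.8°.
Band runs from +178.1° eastward to -165.1°, crossing the antimeridian.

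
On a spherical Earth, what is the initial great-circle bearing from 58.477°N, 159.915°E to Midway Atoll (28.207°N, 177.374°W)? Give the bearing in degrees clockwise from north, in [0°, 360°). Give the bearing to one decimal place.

142.7°

Δλ = -177.374 − 159.915 = -337.289°; wrapped into (−180°, 180°]: 22.711°.
θ = atan2( sin Δλ · cos φ₂ , cos φ₁ · sin φ₂ − sin φ₁ · cos φ₂ · cos Δλ )
  = atan2(0.34023, -0.44583) = 142.651° → normalised to [0°, 360°): 142.651°.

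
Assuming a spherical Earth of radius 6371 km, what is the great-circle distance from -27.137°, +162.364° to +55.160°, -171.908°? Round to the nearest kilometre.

9474 km

Δλ = -171.908 − 162.364 = -334.272°; wrapped into (−180°, 180°]: 25.728°.
Δφ = 55.160 − -27.137 = 82.297°.
a = sin²(Δφ/2) + cos φ₁ · cos φ₂ · sin²(Δλ/2) = 0.458181.
c = 2·atan2(√a, √(1−a)) = 1.48706 rad → d = 6371·c ≈ 9474.06 km.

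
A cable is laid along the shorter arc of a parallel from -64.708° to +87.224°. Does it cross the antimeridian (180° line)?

No

Signed shortest Δλ = ((87.224 − -64.708 + 180) mod 360) − 180 = 151.932°.
Going east by 151.932° from -64.708° reaches +87.224° without touching 180°.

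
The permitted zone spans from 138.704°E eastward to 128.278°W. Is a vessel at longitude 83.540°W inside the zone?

Band width going east from +138.704° to -128.278°: ((-128.278 − 138.704) mod 360) = 93.018°.
Offset of -83.540° east of the west edge: ((-83.540 − 138.704) mod 360) = 137.756°.
137.756° > 93.018° ⇒ outside.

No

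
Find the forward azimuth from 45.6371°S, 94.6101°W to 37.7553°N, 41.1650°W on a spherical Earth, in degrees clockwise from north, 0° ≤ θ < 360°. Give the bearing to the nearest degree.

40°

Δλ = -41.1650 − -94.6101 = 53.4451°.
θ = atan2( sin Δλ · cos φ₂ , cos φ₁ · sin φ₂ − sin φ₁ · cos φ₂ · cos Δλ )
  = atan2(0.63510, 0.76477) = 39.708° → normalised to [0°, 360°): 39.708°.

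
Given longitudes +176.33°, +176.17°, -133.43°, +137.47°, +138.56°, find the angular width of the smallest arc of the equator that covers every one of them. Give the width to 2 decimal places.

89.10°

Sort the longitudes: -133.43°, +137.47°, +138.56°, +176.17°, +176.33°.
Eastward gaps between consecutive values (wrapping around): 270.90°, 1.09°, 37.61°, 0.16°, 50.24°.
Largest gap = 270.90° ⇒ minimal covering band is its complement: 360° − 270.90° = 89.10°.
Band runs from +137.47° eastward to -133.43°, crossing the antimeridian.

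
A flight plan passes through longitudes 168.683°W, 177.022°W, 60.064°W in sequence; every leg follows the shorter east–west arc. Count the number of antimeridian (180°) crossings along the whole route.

0

Leg 1: -168.683° → -177.022°, shortest Δλ = -8.339° (west) — does not cross 180°.
Leg 2: -177.022° → -60.064°, shortest Δλ = 116.958° (east) — does not cross 180°.
Total crossings: 0.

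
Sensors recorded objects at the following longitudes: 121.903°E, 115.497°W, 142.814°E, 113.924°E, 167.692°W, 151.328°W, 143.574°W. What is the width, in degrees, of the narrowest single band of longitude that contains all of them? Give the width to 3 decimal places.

130.579°

Sort the longitudes: -167.692°, -151.328°, -143.574°, -115.497°, +113.924°, +121.903°, +142.814°.
Eastward gaps between consecutive values (wrapping around): 16.364°, 7.754°, 28.077°, 229.421°, 7.979°, 20.911°, 49.494°.
Largest gap = 229.421° ⇒ minimal covering band is its complement: 360° − 229.421° = 130.579°.
Band runs from +113.924° eastward to -115.497°, crossing the antimeridian.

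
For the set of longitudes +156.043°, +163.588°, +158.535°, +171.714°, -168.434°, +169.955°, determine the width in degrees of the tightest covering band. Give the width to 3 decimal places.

Sort the longitudes: -168.434°, +156.043°, +158.535°, +163.588°, +169.955°, +171.714°.
Eastward gaps between consecutive values (wrapping around): 324.477°, 2.492°, 5.053°, 6.367°, 1.759°, 19.852°.
Largest gap = 324.477° ⇒ minimal covering band is its complement: 360° − 324.477° = 35.523°.
Band runs from +156.043° eastward to -168.434°, crossing the antimeridian.

35.523°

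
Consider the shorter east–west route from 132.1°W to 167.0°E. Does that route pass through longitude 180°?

Yes

Naïve |167.0 − -132.1| = 299.1° > 180°, so the shorter arc goes the other way round — across 180°.
Signed shortest Δλ = ((167.0 − -132.1 + 180) mod 360) − 180 = -60.9°.
Going west by 60.9° from -132.1° passes through 180° before reaching +167.0°.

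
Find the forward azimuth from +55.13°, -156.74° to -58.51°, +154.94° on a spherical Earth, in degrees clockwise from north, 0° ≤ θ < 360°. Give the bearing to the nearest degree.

207°

Δλ = 154.94 − -156.74 = 311.68°; wrapped into (−180°, 180°]: -48.32°.
θ = atan2( sin Δλ · cos φ₂ , cos φ₁ · sin φ₂ − sin φ₁ · cos φ₂ · cos Δλ )
  = atan2(-0.39013, -0.77250) = -153.205° → normalised to [0°, 360°): 206.795°.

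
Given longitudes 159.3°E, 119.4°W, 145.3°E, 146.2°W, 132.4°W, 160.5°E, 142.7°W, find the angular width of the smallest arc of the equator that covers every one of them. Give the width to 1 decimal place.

Sort the longitudes: -146.2°, -142.7°, -132.4°, -119.4°, +145.3°, +159.3°, +160.5°.
Eastward gaps between consecutive values (wrapping around): 3.5°, 10.3°, 13.0°, 264.7°, 14.0°, 1.2°, 53.3°.
Largest gap = 264.7° ⇒ minimal covering band is its complement: 360° − 264.7° = 95.3°.
Band runs from +145.3° eastward to -119.4°, crossing the antimeridian.

95.3°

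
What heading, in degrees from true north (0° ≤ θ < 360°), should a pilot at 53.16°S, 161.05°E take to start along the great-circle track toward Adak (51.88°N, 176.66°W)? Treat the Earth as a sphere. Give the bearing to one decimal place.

14.1°

Δλ = -176.66 − 161.05 = -337.71°; wrapped into (−180°, 180°]: 22.29°.
θ = atan2( sin Δλ · cos φ₂ , cos φ₁ · sin φ₂ − sin φ₁ · cos φ₂ · cos Δλ )
  = atan2(0.23414, 0.92883) = 14.149° → normalised to [0°, 360°): 14.149°.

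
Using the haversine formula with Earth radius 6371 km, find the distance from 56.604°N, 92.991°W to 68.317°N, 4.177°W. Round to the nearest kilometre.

4307 km

Δλ = -4.177 − -92.991 = 88.814°.
Δφ = 68.317 − 56.604 = 11.713°.
a = sin²(Δφ/2) + cos φ₁ · cos φ₂ · sin²(Δλ/2) = 0.109990.
c = 2·atan2(√a, √(1−a)) = 0.67610 rad → d = 6371·c ≈ 4307.41 km.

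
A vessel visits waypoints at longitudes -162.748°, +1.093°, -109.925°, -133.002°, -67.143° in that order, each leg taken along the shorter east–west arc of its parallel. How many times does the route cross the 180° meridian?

Leg 1: -162.748° → +1.093°, shortest Δλ = 163.841° (east) — does not cross 180°.
Leg 2: +1.093° → -109.925°, shortest Δλ = -111.018° (west) — does not cross 180°.
Leg 3: -109.925° → -133.002°, shortest Δλ = -23.077° (west) — does not cross 180°.
Leg 4: -133.002° → -67.143°, shortest Δλ = 65.859° (east) — does not cross 180°.
Total crossings: 0.

0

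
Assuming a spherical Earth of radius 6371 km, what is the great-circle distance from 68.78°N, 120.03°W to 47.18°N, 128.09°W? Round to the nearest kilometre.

2444 km

Δλ = -128.09 − -120.03 = -8.06°.
Δφ = 47.18 − 68.78 = -21.60°.
a = sin²(Δφ/2) + cos φ₁ · cos φ₂ · sin²(Δλ/2) = 0.036327.
c = 2·atan2(√a, √(1−a)) = 0.38354 rad → d = 6371·c ≈ 2443.52 km.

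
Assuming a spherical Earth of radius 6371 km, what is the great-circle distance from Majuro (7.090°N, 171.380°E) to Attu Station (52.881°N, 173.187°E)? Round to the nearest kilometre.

Δλ = 173.187 − 171.380 = 1.807°.
Δφ = 52.881 − 7.090 = 45.791°.
a = sin²(Δφ/2) + cos φ₁ · cos φ₂ · sin²(Δλ/2) = 0.151510.
c = 2·atan2(√a, √(1−a)) = 0.79962 rad → d = 6371·c ≈ 5094.37 km.

5094 km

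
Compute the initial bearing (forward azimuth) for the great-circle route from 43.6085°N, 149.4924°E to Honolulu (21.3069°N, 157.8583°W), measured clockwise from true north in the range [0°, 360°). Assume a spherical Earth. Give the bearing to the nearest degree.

100°

Δλ = -157.8583 − 149.4924 = -307.3507°; wrapped into (−180°, 180°]: 52.6493°.
θ = atan2( sin Δλ · cos φ₂ , cos φ₁ · sin φ₂ − sin φ₁ · cos φ₂ · cos Δλ )
  = atan2(0.74060, -0.12675) = 99.712° → normalised to [0°, 360°): 99.712°.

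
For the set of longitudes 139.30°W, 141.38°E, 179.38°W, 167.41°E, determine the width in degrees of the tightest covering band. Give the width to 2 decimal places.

Sort the longitudes: -179.38°, -139.30°, +141.38°, +167.41°.
Eastward gaps between consecutive values (wrapping around): 40.08°, 280.68°, 26.03°, 13.21°.
Largest gap = 280.68° ⇒ minimal covering band is its complement: 360° − 280.68° = 79.32°.
Band runs from +141.38° eastward to -139.30°, crossing the antimeridian.

79.32°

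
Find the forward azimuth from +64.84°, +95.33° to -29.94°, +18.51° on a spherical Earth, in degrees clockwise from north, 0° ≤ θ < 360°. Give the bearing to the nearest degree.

Δλ = 18.51 − 95.33 = -76.82°.
θ = atan2( sin Δλ · cos φ₂ , cos φ₁ · sin φ₂ − sin φ₁ · cos φ₂ · cos Δλ )
  = atan2(-0.84372, -0.39102) = -114.865° → normalised to [0°, 360°): 245.135°.

245°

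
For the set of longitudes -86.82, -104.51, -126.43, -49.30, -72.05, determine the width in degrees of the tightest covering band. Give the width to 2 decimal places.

Sort the longitudes: -126.43°, -104.51°, -86.82°, -72.05°, -49.30°.
Eastward gaps between consecutive values (wrapping around): 21.92°, 17.69°, 14.77°, 22.75°, 282.87°.
Largest gap = 282.87° ⇒ minimal covering band is its complement: 360° − 282.87° = 77.13°.
Band runs from -126.43° eastward to -49.30°.

77.13°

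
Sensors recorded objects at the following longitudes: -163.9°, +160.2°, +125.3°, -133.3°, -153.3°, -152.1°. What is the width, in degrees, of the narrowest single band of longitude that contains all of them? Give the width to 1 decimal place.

Sort the longitudes: -163.9°, -153.3°, -152.1°, -133.3°, +125.3°, +160.2°.
Eastward gaps between consecutive values (wrapping around): 10.6°, 1.2°, 18.8°, 258.6°, 34.9°, 35.9°.
Largest gap = 258.6° ⇒ minimal covering band is its complement: 360° − 258.6° = 101.4°.
Band runs from +125.3° eastward to -133.3°, crossing the antimeridian.

101.4°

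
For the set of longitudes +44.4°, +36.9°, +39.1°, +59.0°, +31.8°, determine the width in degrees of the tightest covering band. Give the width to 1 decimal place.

Sort the longitudes: +31.8°, +36.9°, +39.1°, +44.4°, +59.0°.
Eastward gaps between consecutive values (wrapping around): 5.1°, 2.2°, 5.3°, 14.6°, 332.8°.
Largest gap = 332.8° ⇒ minimal covering band is its complement: 360° − 332.8° = 27.2°.
Band runs from +31.8° eastward to +59.0°.

27.2°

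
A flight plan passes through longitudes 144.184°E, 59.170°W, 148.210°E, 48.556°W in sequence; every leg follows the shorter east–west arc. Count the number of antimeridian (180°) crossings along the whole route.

Leg 1: +144.184° → -59.170°, shortest Δλ = 156.646° (east) — crosses 180°.
Leg 2: -59.170° → +148.210°, shortest Δλ = -152.62° (west) — crosses 180°.
Leg 3: +148.210° → -48.556°, shortest Δλ = 163.234° (east) — crosses 180°.
Total crossings: 3.

3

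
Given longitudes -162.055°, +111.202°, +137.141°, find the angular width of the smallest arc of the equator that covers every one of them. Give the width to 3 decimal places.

Sort the longitudes: -162.055°, +111.202°, +137.141°.
Eastward gaps between consecutive values (wrapping around): 273.257°, 25.939°, 60.804°.
Largest gap = 273.257° ⇒ minimal covering band is its complement: 360° − 273.257° = 86.743°.
Band runs from +111.202° eastward to -162.055°, crossing the antimeridian.

86.743°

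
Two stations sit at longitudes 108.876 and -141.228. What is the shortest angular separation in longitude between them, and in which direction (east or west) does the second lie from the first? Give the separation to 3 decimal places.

Raw difference: -141.228 − 108.876 = -250.104°.
Normalise into (−180°, 180°]: -250.104° + 360° = 109.896°.
Positive ⇒ the second point lies to the east; separation 109.896°.

109.896° east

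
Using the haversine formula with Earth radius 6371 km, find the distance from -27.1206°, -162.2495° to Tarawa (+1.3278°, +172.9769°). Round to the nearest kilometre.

4128 km

Δλ = 172.9769 − -162.2495 = 335.2264°; wrapped into (−180°, 180°]: -24.7736°.
Δφ = 1.3278 − -27.1206 = 28.4484°.
a = sin²(Δφ/2) + cos φ₁ · cos φ₂ · sin²(Δλ/2) = 0.101321.
c = 2·atan2(√a, √(1−a)) = 0.64789 rad → d = 6371·c ≈ 4127.72 km.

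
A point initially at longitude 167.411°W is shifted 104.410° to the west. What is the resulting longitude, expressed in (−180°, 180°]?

88.179°E

Start at -167.411°; shift −104.410° → -271.821°.
-271.821° lies outside (−180°, 180°]; add 360° → +88.179°.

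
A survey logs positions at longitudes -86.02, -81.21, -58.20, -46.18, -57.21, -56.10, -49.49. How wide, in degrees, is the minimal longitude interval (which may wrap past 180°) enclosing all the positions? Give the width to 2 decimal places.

39.84°

Sort the longitudes: -86.02°, -81.21°, -58.20°, -57.21°, -56.10°, -49.49°, -46.18°.
Eastward gaps between consecutive values (wrapping around): 4.81°, 23.01°, 0.99°, 1.11°, 6.61°, 3.31°, 320.16°.
Largest gap = 320.16° ⇒ minimal covering band is its complement: 360° − 320.16° = 39.84°.
Band runs from -86.02° eastward to -46.18°.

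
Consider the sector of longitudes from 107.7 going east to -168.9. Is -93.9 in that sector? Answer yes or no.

No

Band width going east from +107.7° to -168.9°: ((-168.9 − 107.7) mod 360) = 83.4°.
Offset of -93.9° east of the west edge: ((-93.9 − 107.7) mod 360) = 158.4°.
158.4° > 83.4° ⇒ outside.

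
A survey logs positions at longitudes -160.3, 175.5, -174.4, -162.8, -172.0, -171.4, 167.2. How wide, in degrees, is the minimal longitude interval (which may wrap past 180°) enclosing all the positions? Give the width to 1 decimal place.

Sort the longitudes: -174.4°, -172.0°, -171.4°, -162.8°, -160.3°, +167.2°, +175.5°.
Eastward gaps between consecutive values (wrapping around): 2.4°, 0.6°, 8.6°, 2.5°, 327.5°, 8.3°, 10.1°.
Largest gap = 327.5° ⇒ minimal covering band is its complement: 360° − 327.5° = 32.5°.
Band runs from +167.2° eastward to -160.3°, crossing the antimeridian.

32.5°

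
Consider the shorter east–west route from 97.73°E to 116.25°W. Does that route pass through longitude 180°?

Yes

Naïve |-116.25 − 97.73| = 213.98° > 180°, so the shorter arc goes the other way round — across 180°.
Signed shortest Δλ = ((-116.25 − 97.73 + 180) mod 360) − 180 = 146.02°.
Going east by 146.02° from +97.73° passes through 180° before reaching -116.25°.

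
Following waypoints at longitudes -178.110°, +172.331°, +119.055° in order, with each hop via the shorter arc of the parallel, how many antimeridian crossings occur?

Leg 1: -178.110° → +172.331°, shortest Δλ = -9.559° (west) — crosses 180°.
Leg 2: +172.331° → +119.055°, shortest Δλ = -53.276° (west) — does not cross 180°.
Total crossings: 1.

1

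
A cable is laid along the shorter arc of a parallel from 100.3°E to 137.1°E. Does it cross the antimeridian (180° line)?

No

Signed shortest Δλ = ((137.1 − 100.3 + 180) mod 360) − 180 = 36.8°.
Going east by 36.8° from +100.3° reaches +137.1° without touching 180°.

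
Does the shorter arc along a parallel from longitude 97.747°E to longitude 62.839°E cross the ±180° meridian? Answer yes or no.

No

Signed shortest Δλ = ((62.839 − 97.747 + 180) mod 360) − 180 = -34.908°.
Going west by 34.908° from +97.747° reaches +62.839° without touching 180°.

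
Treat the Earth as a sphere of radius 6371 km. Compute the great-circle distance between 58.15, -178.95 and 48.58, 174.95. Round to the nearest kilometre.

Δλ = 174.95 − -178.95 = 353.90°; wrapped into (−180°, 180°]: -6.10°.
Δφ = 48.58 − 58.15 = -9.57°.
a = sin²(Δφ/2) + cos φ₁ · cos φ₂ · sin²(Δλ/2) = 0.007947.
c = 2·atan2(√a, √(1−a)) = 0.17853 rad → d = 6371·c ≈ 1137.39 km.

1137 km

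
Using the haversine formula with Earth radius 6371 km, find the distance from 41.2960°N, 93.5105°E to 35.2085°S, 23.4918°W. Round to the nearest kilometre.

14593 km

Δλ = -23.4918 − 93.5105 = -117.0023°.
Δφ = -35.2085 − 41.2960 = -76.5045°.
a = sin²(Δφ/2) + cos φ₁ · cos φ₂ · sin²(Δλ/2) = 0.829603.
c = 2·atan2(√a, √(1−a)) = 2.29056 rad → d = 6371·c ≈ 14593.16 km.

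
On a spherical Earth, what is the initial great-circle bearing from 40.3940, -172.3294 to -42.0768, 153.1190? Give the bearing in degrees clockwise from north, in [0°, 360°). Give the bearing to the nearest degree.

Δλ = 153.1190 − -172.3294 = 325.4484°; wrapped into (−180°, 180°]: -34.5516°.
θ = atan2( sin Δλ · cos φ₂ , cos φ₁ · sin φ₂ − sin φ₁ · cos φ₂ · cos Δλ )
  = atan2(-0.42096, -0.90654) = -155.091° → normalised to [0°, 360°): 204.909°.

205°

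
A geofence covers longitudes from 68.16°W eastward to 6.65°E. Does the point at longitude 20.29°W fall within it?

Yes

Band width going east from -68.16° to +6.65°: ((6.65 − -68.16) mod 360) = 74.81°.
Offset of -20.29° east of the west edge: ((-20.29 − -68.16) mod 360) = 47.87°.
47.87° ≤ 74.81° ⇒ inside.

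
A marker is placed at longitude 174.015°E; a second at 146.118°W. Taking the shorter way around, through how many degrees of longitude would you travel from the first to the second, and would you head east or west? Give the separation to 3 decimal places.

39.867° east

Raw difference: -146.118 − 174.015 = -320.133°.
Normalise into (−180°, 180°]: -320.133° + 360° = 39.867°.
Positive ⇒ the second point lies to the east; separation 39.867°.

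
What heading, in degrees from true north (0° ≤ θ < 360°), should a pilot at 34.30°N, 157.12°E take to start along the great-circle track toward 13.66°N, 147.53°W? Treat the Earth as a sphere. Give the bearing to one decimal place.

98.3°

Δλ = -147.53 − 157.12 = -304.65°; wrapped into (−180°, 180°]: 55.35°.
θ = atan2( sin Δλ · cos φ₂ , cos φ₁ · sin φ₂ − sin φ₁ · cos φ₂ · cos Δλ )
  = atan2(0.79937, -0.11625) = 98.274° → normalised to [0°, 360°): 98.274°.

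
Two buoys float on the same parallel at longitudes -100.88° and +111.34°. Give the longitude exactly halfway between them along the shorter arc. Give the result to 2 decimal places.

-174.77°

Signed shortest Δλ from -100.88° to +111.34° is -147.78°.
Midpoint longitude = -100.88° + (-147.78°)/2 = -100.88° − 73.89° = -174.77°.
(The naïve average (-100.88 + +111.34)/2 = 5.23° is on the wrong side of the globe.)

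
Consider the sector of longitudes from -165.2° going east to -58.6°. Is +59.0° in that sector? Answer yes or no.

Band width going east from -165.2° to -58.6°: ((-58.6 − -165.2) mod 360) = 106.6°.
Offset of +59.0° east of the west edge: ((59.0 − -165.2) mod 360) = 224.2°.
224.2° > 106.6° ⇒ outside.

No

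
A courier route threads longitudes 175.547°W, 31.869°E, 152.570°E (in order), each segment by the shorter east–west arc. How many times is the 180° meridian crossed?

Leg 1: -175.547° → +31.869°, shortest Δλ = -152.584° (west) — crosses 180°.
Leg 2: +31.869° → +152.570°, shortest Δλ = 120.701° (east) — does not cross 180°.
Total crossings: 1.

1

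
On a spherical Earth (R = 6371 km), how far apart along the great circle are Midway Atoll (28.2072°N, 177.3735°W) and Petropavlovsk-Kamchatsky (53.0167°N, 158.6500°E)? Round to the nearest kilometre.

Δλ = 158.6500 − -177.3735 = 336.0235°; wrapped into (−180°, 180°]: -23.9765°.
Δφ = 53.0167 − 28.2072 = 24.8095°.
a = sin²(Δφ/2) + cos φ₁ · cos φ₂ · sin²(Δλ/2) = 0.069018.
c = 2·atan2(√a, √(1−a)) = 0.53167 rad → d = 6371·c ≈ 3387.25 km.

3387 km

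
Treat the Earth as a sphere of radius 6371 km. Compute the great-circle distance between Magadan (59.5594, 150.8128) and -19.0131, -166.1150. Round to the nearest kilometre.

9567 km

Δλ = -166.1150 − 150.8128 = -316.9278°; wrapped into (−180°, 180°]: 43.0722°.
Δφ = -19.0131 − 59.5594 = -78.5725°.
a = sin²(Δφ/2) + cos φ₁ · cos φ₂ · sin²(Δλ/2) = 0.465483.
c = 2·atan2(√a, √(1−a)) = 1.50171 rad → d = 6371·c ≈ 9567.38 km.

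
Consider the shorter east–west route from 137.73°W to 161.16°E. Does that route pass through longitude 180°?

Yes

Naïve |161.16 − -137.73| = 298.89° > 180°, so the shorter arc goes the other way round — across 180°.
Signed shortest Δλ = ((161.16 − -137.73 + 180) mod 360) − 180 = -61.11°.
Going west by 61.11° from -137.73° passes through 180° before reaching +161.16°.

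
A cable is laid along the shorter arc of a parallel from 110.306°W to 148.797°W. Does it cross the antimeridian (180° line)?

Signed shortest Δλ = ((-148.797 − -110.306 + 180) mod 360) − 180 = -38.491°.
Going west by 38.491° from -110.306° reaches -148.797° without touching 180°.

No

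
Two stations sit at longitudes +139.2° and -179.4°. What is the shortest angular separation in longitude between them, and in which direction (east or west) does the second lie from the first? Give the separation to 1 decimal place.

Raw difference: -179.4 − 139.2 = -318.6°.
Normalise into (−180°, 180°]: -318.6° + 360° = 41.4°.
Positive ⇒ the second point lies to the east; separation 41.4°.

41.4° east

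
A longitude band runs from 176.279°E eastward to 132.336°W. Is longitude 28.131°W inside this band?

Band width going east from +176.279° to -132.336°: ((-132.336 − 176.279) mod 360) = 51.385°.
Offset of -28.131° east of the west edge: ((-28.131 − 176.279) mod 360) = 155.590°.
155.590° > 51.385° ⇒ outside.

No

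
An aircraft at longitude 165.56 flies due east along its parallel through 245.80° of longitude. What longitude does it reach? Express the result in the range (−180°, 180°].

+51.36°

Start at +165.56°; shift +245.80° → +411.36°.
+411.36° lies outside (−180°, 180°]; subtract 360° → +51.36°.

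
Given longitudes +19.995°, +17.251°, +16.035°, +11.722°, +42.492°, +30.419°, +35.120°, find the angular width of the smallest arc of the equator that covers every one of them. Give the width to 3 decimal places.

Sort the longitudes: +11.722°, +16.035°, +17.251°, +19.995°, +30.419°, +35.120°, +42.492°.
Eastward gaps between consecutive values (wrapping around): 4.313°, 1.216°, 2.744°, 10.424°, 4.701°, 7.372°, 329.230°.
Largest gap = 329.230° ⇒ minimal covering band is its complement: 360° − 329.230° = 30.770°.
Band runs from +11.722° eastward to +42.492°.

30.770°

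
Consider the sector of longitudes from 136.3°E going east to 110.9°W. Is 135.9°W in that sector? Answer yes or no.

Band width going east from +136.3° to -110.9°: ((-110.9 − 136.3) mod 360) = 112.8°.
Offset of -135.9° east of the west edge: ((-135.9 − 136.3) mod 360) = 87.8°.
87.8° ≤ 112.8° ⇒ inside.

Yes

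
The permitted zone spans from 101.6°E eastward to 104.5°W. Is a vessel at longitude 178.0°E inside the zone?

Band width going east from +101.6° to -104.5°: ((-104.5 − 101.6) mod 360) = 153.9°.
Offset of +178.0° east of the west edge: ((178.0 − 101.6) mod 360) = 76.4°.
76.4° ≤ 153.9° ⇒ inside.

Yes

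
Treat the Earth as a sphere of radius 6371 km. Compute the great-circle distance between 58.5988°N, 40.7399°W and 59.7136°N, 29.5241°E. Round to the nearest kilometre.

3818 km

Δλ = 29.5241 − -40.7399 = 70.2640°.
Δφ = 59.7136 − 58.5988 = 1.1148°.
a = sin²(Δφ/2) + cos φ₁ · cos φ₂ · sin²(Δλ/2) = 0.087111.
c = 2·atan2(√a, √(1−a)) = 0.59922 rad → d = 6371·c ≈ 3817.61 km.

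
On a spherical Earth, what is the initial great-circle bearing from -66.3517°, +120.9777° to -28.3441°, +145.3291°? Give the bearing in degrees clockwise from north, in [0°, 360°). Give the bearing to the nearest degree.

Δλ = 145.3291 − 120.9777 = 24.3514°.
θ = atan2( sin Δλ · cos φ₂ , cos φ₁ · sin φ₂ − sin φ₁ · cos φ₂ · cos Δλ )
  = atan2(0.36290, 0.54404) = 33.705° → normalised to [0°, 360°): 33.705°.

34°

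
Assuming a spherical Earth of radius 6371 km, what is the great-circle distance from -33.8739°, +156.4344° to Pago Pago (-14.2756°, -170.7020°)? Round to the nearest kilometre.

Δλ = -170.7020 − 156.4344 = -327.1364°; wrapped into (−180°, 180°]: 32.8636°.
Δφ = -14.2756 − -33.8739 = 19.5983°.
a = sin²(Δφ/2) + cos φ₁ · cos φ₂ · sin²(Δλ/2) = 0.093351.
c = 2·atan2(√a, √(1−a)) = 0.62100 rad → d = 6371·c ≈ 3956.37 km.

3956 km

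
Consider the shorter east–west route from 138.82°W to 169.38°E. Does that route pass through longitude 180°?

Yes

Naïve |169.38 − -138.82| = 308.2° > 180°, so the shorter arc goes the other way round — across 180°.
Signed shortest Δλ = ((169.38 − -138.82 + 180) mod 360) − 180 = -51.8°.
Going west by 51.8° from -138.82° passes through 180° before reaching +169.38°.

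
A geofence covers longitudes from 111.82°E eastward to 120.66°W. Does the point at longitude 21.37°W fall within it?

No

Band width going east from +111.82° to -120.66°: ((-120.66 − 111.82) mod 360) = 127.52°.
Offset of -21.37° east of the west edge: ((-21.37 − 111.82) mod 360) = 226.81°.
226.81° > 127.52° ⇒ outside.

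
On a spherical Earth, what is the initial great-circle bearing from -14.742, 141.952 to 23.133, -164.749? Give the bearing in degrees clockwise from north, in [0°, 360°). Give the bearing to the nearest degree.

Δλ = -164.749 − 141.952 = -306.701°; wrapped into (−180°, 180°]: 53.299°.
θ = atan2( sin Δλ · cos φ₂ , cos φ₁ · sin φ₂ − sin φ₁ · cos φ₂ · cos Δλ )
  = atan2(0.73730, 0.51979) = 54.817° → normalised to [0°, 360°): 54.817°.

55°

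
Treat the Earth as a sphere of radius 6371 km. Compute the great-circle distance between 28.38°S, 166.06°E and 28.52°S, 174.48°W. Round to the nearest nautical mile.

1026 nmi

Δλ = -174.48 − 166.06 = -340.54°; wrapped into (−180°, 180°]: 19.46°.
Δφ = -28.52 − -28.38 = -0.14°.
a = sin²(Δφ/2) + cos φ₁ · cos φ₂ · sin²(Δλ/2) = 0.022082.
c = 2·atan2(√a, √(1−a)) = 0.29830 rad → d = 6371·c ≈ 1900.50 km ≈ 1026.19 nmi.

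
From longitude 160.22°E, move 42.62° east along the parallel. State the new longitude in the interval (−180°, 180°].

Start at +160.22°; shift +42.62° → +202.84°.
+202.84° lies outside (−180°, 180°]; subtract 360° → -157.16°.

157.16°W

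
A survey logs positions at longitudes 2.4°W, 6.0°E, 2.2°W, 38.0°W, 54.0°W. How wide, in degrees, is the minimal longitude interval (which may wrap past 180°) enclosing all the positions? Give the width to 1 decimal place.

Sort the longitudes: -54.0°, -38.0°, -2.4°, -2.2°, +6.0°.
Eastward gaps between consecutive values (wrapping around): 16.0°, 35.6°, 0.2°, 8.2°, 300.0°.
Largest gap = 300.0° ⇒ minimal covering band is its complement: 360° − 300.0° = 60.0°.
Band runs from -54.0° eastward to +6.0°.

60.0°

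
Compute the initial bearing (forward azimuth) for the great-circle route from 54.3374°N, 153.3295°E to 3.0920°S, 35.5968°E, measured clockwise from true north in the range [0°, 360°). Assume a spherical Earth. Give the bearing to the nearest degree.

291°

Δλ = 35.5968 − 153.3295 = -117.7327°.
θ = atan2( sin Δλ · cos φ₂ , cos φ₁ · sin φ₂ − sin φ₁ · cos φ₂ · cos Δλ )
  = atan2(-0.88384, 0.34608) = -68.616° → normalised to [0°, 360°): 291.384°.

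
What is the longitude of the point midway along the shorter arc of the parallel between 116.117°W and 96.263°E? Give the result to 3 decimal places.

170.073°E

Signed shortest Δλ from -116.117° to +96.263° is -147.620°.
Midpoint longitude = -116.117° + (-147.620°)/2 = -116.117° − 73.810° = -189.927°.
Normalise into (−180°, 180°]: +170.073°.
(The naïve average (-116.117 + +96.263)/2 = -9.927° is on the wrong side of the globe.)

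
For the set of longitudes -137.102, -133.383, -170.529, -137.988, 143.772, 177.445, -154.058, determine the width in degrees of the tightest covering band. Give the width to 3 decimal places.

82.845°

Sort the longitudes: -170.529°, -154.058°, -137.988°, -137.102°, -133.383°, +143.772°, +177.445°.
Eastward gaps between consecutive values (wrapping around): 16.471°, 16.070°, 0.886°, 3.719°, 277.155°, 33.673°, 12.026°.
Largest gap = 277.155° ⇒ minimal covering band is its complement: 360° − 277.155° = 82.845°.
Band runs from +143.772° eastward to -133.383°, crossing the antimeridian.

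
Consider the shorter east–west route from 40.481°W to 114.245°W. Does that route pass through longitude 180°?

No

Signed shortest Δλ = ((-114.245 − -40.481 + 180) mod 360) − 180 = -73.764°.
Going west by 73.764° from -40.481° reaches -114.245° without touching 180°.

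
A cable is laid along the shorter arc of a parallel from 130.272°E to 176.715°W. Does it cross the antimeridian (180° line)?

Naïve |-176.715 − 130.272| = 306.987° > 180°, so the shorter arc goes the other way round — across 180°.
Signed shortest Δλ = ((-176.715 − 130.272 + 180) mod 360) − 180 = 53.013°.
Going east by 53.013° from +130.272° passes through 180° before reaching -176.715°.

Yes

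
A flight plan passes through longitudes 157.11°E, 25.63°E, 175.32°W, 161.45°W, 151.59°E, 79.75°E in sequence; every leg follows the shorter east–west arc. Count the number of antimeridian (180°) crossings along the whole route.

2

Leg 1: +157.11° → +25.63°, shortest Δλ = -131.48° (west) — does not cross 180°.
Leg 2: +25.63° → -175.32°, shortest Δλ = 159.05° (east) — crosses 180°.
Leg 3: -175.32° → -161.45°, shortest Δλ = 13.87° (east) — does not cross 180°.
Leg 4: -161.45° → +151.59°, shortest Δλ = -46.96° (west) — crosses 180°.
Leg 5: +151.59° → +79.75°, shortest Δλ = -71.84° (west) — does not cross 180°.
Total crossings: 2.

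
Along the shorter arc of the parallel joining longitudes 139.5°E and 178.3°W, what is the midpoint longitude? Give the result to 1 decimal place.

160.6°E

Signed shortest Δλ from +139.5° to -178.3° is +42.2°.
Midpoint longitude = +139.5° + (+42.2°)/2 = +139.5° + 21.1° = +160.6°.
(The naïve average (+139.5 + -178.3)/2 = -19.4° is on the wrong side of the globe.)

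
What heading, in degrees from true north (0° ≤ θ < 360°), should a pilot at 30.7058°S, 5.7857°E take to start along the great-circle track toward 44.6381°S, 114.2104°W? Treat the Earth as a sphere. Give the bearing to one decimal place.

218.1°

Δλ = -114.2104 − 5.7857 = -119.9961°.
θ = atan2( sin Δλ · cos φ₂ , cos φ₁ · sin φ₂ − sin φ₁ · cos φ₂ · cos Δλ )
  = atan2(-0.61625, -0.78577) = -141.894° → normalised to [0°, 360°): 218.106°.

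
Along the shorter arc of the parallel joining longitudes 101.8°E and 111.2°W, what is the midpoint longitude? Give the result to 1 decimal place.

Signed shortest Δλ from +101.8° to -111.2° is +147.0°.
Midpoint longitude = +101.8° + (+147.0°)/2 = +101.8° + 73.5° = +175.3°.
(The naïve average (+101.8 + -111.2)/2 = -4.7° is on the wrong side of the globe.)

175.3°E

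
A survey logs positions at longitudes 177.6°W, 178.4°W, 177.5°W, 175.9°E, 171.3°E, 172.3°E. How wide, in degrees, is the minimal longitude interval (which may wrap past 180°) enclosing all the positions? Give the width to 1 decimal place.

Sort the longitudes: -178.4°, -177.6°, -177.5°, +171.3°, +172.3°, +175.9°.
Eastward gaps between consecutive values (wrapping around): 0.8°, 0.1°, 348.8°, 1.0°, 3.6°, 5.7°.
Largest gap = 348.8° ⇒ minimal covering band is its complement: 360° − 348.8° = 11.2°.
Band runs from +171.3° eastward to -177.5°, crossing the antimeridian.

11.2°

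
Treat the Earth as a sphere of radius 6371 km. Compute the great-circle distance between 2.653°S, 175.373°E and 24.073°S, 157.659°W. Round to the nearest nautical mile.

2025 nmi

Δλ = -157.659 − 175.373 = -333.032°; wrapped into (−180°, 180°]: 26.968°.
Δφ = -24.073 − -2.653 = -21.420°.
a = sin²(Δφ/2) + cos φ₁ · cos φ₂ · sin²(Δλ/2) = 0.084124.
c = 2·atan2(√a, √(1−a)) = 0.58854 rad → d = 6371·c ≈ 3749.59 km ≈ 2024.61 nmi.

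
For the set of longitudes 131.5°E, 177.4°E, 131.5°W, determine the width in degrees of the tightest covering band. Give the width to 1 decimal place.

97.0°

Sort the longitudes: -131.5°, +131.5°, +177.4°.
Eastward gaps between consecutive values (wrapping around): 263.0°, 45.9°, 51.1°.
Largest gap = 263.0° ⇒ minimal covering band is its complement: 360° − 263.0° = 97.0°.
Band runs from +131.5° eastward to -131.5°, crossing the antimeridian.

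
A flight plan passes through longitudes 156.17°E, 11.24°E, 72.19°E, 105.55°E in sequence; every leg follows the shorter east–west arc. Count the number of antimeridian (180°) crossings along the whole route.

Leg 1: +156.17° → +11.24°, shortest Δλ = -144.93° (west) — does not cross 180°.
Leg 2: +11.24° → +72.19°, shortest Δλ = 60.95° (east) — does not cross 180°.
Leg 3: +72.19° → +105.55°, shortest Δλ = 33.36° (east) — does not cross 180°.
Total crossings: 0.

0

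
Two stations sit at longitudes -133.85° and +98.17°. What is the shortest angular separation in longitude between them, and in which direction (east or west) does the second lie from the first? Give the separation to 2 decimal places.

Raw difference: 98.17 − -133.85 = 232.02°.
Normalise into (−180°, 180°]: 232.02° − 360° = -127.98°.
Negative ⇒ the second point lies to the west; separation 127.98°.

127.98° west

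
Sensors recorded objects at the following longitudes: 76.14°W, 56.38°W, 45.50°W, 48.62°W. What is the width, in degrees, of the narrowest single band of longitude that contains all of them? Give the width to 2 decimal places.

Sort the longitudes: -76.14°, -56.38°, -48.62°, -45.50°.
Eastward gaps between consecutive values (wrapping around): 19.76°, 7.76°, 3.12°, 329.36°.
Largest gap = 329.36° ⇒ minimal covering band is its complement: 360° − 329.36° = 30.64°.
Band runs from -76.14° eastward to -45.50°.

30.64°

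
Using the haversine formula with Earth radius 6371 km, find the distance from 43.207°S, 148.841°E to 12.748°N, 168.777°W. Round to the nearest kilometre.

Δλ = -168.777 − 148.841 = -317.618°; wrapped into (−180°, 180°]: 42.382°.
Δφ = 12.748 − -43.207 = 55.955°.
a = sin²(Δφ/2) + cos φ₁ · cos φ₂ · sin²(Δλ/2) = 0.312971.
c = 2·atan2(√a, √(1−a)) = 1.18742 rad → d = 6371·c ≈ 7565.03 km.

7565 km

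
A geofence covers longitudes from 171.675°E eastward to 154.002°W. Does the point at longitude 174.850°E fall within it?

Yes

Band width going east from +171.675° to -154.002°: ((-154.002 − 171.675) mod 360) = 34.323°.
Offset of +174.850° east of the west edge: ((174.850 − 171.675) mod 360) = 3.175°.
3.175° ≤ 34.323° ⇒ inside.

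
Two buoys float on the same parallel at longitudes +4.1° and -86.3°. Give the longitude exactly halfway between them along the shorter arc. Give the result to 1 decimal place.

-41.1°

Signed shortest Δλ from +4.1° to -86.3° is -90.4°.
Midpoint longitude = +4.1° + (-90.4°)/2 = +4.1° − 45.2° = -41.1°.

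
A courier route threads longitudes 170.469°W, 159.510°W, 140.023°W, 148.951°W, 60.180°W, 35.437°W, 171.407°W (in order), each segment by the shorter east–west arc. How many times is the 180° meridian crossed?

0

Leg 1: -170.469° → -159.510°, shortest Δλ = 10.959° (east) — does not cross 180°.
Leg 2: -159.510° → -140.023°, shortest Δλ = 19.487° (east) — does not cross 180°.
Leg 3: -140.023° → -148.951°, shortest Δλ = -8.928° (west) — does not cross 180°.
Leg 4: -148.951° → -60.180°, shortest Δλ = 88.771° (east) — does not cross 180°.
Leg 5: -60.180° → -35.437°, shortest Δλ = 24.743° (east) — does not cross 180°.
Leg 6: -35.437° → -171.407°, shortest Δλ = -135.97° (west) — does not cross 180°.
Total crossings: 0.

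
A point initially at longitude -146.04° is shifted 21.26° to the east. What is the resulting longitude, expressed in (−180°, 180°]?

Start at -146.04°; shift +21.26° → -124.78°.
-124.78° already lies in (−180°, 180°].

-124.78°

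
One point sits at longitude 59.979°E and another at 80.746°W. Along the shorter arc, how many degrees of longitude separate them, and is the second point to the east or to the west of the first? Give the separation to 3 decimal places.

Raw difference: -80.746 − 59.979 = -140.725°.
Normalise into (−180°, 180°]: -140.725° stays -140.725°.
Negative ⇒ the second point lies to the west; separation 140.725°.

140.725° west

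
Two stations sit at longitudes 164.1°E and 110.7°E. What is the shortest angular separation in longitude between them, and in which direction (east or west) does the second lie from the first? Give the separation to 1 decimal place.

53.4° west

Raw difference: 110.7 − 164.1 = -53.4°.
Normalise into (−180°, 180°]: -53.4° stays -53.4°.
Negative ⇒ the second point lies to the west; separation 53.4°.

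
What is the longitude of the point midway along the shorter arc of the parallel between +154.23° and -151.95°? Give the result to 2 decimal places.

Signed shortest Δλ from +154.23° to -151.95° is +53.82°.
Midpoint longitude = +154.23° + (+53.82°)/2 = +154.23° + 26.91° = +181.14°.
Normalise into (−180°, 180°]: -178.86°.
(The naïve average (+154.23 + -151.95)/2 = 1.14° is on the wrong side of the globe.)

-178.86°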